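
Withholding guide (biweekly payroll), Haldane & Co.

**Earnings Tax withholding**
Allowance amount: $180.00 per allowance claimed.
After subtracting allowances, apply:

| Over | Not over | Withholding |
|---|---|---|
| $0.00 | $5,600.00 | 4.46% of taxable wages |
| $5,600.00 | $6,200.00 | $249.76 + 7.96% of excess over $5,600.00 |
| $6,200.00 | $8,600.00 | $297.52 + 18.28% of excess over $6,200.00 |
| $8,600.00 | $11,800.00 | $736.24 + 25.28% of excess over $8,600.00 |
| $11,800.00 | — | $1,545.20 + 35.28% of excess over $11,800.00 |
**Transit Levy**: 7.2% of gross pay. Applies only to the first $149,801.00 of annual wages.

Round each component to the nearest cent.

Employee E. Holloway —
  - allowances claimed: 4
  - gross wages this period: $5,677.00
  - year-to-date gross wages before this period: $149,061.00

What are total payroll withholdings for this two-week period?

$274.36

Earnings Tax: taxable = $5,677.00 − 4×$180.00 = $4,957.00
  4.46% × $4,957.00 = $221.08
Transit Levy: cap $149,801.00 − YTD $149,061.00 = $740.00 subject; 7.2% × $740.00 = $53.28
Total: $221.08 + $53.28 = $274.36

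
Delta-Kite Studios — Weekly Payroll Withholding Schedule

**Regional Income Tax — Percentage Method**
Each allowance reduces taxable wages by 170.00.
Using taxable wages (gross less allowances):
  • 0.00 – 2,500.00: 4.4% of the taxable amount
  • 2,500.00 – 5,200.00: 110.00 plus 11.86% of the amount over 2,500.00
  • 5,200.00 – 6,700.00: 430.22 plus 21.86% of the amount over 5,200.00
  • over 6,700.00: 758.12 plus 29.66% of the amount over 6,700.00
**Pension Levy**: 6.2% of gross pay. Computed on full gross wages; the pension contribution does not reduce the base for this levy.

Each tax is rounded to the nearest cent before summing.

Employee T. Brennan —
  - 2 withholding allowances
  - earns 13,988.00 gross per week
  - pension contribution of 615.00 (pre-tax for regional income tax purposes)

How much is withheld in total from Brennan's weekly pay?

3,503.75

Regional Income Tax: taxable = 13,988.00 − 615.00 − 2×170.00 = 13,033.00
  758.12 + 29.66% × (13,033.00 − 6,700.00) = 758.12 + 29.66% × 6,333.00 = 2,636.49
Pension Levy: 6.2% × 13,988.00 = 867.26
Total: 2,636.49 + 867.26 = 3,503.75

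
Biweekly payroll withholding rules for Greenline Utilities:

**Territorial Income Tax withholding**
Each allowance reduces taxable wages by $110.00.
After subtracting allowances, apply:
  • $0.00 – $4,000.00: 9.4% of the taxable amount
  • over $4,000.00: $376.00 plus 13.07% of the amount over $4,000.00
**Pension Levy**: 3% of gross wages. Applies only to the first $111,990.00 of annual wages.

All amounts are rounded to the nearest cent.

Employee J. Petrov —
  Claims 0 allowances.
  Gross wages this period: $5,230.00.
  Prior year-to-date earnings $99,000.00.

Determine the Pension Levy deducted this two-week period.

Pension Levy: 3% × $5,230.00 = $156.90

$156.90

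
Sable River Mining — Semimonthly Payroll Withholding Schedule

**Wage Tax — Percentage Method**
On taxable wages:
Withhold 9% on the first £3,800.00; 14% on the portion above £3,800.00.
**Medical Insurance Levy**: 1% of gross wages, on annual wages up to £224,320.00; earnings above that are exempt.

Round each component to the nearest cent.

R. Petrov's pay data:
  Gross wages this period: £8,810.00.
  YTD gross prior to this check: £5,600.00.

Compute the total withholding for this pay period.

Wage Tax: taxable = £8,810.00
  £342.00 + 14% × (£8,810.00 − £3,800.00) = £342.00 + 14% × £5,010.00 = £1,043.40
Medical Insurance Levy: 1% × £8,810.00 = £88.10
Total: £1,043.40 + £88.10 = £1,131.50

£1,131.50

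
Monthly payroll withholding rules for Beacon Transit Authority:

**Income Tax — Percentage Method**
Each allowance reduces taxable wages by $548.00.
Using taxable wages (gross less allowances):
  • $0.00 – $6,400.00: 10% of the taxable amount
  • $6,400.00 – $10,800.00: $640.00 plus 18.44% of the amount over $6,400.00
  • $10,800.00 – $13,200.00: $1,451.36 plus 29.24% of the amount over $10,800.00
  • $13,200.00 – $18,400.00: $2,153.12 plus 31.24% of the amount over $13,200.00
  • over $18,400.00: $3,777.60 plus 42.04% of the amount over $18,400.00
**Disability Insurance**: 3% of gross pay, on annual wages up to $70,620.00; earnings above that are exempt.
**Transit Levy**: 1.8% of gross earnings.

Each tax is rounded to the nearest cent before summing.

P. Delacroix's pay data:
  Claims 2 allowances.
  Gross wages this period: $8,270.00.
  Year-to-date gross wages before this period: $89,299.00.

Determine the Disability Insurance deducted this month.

$0.00

Disability Insurance: YTD $89,299.00 ≥ cap $70,620.00 → $0.00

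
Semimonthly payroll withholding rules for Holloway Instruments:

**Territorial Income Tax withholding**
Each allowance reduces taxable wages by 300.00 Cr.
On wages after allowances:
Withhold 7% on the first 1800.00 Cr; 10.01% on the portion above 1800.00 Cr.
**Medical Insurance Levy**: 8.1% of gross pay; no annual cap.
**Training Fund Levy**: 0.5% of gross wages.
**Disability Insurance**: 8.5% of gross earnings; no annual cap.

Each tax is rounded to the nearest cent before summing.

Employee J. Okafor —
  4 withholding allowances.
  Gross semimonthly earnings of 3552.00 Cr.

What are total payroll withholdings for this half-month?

Territorial Income Tax: taxable = 3552.00 Cr − 4×300.00 Cr = 2352.00 Cr
  126.00 Cr + 10.01% × (2352.00 Cr − 1800.00 Cr) = 126.00 Cr + 10.01% × 552.00 Cr = 181.26 Cr
Medical Insurance Levy: 8.1% × 3552.00 Cr = 287.71 Cr
Training Fund Levy: 0.5% × 3552.00 Cr = 17.76 Cr
Disability Insurance: 8.5% × 3552.00 Cr = 301.92 Cr
Total: 181.26 Cr + 287.71 Cr + 17.76 Cr + 301.92 Cr = 788.65 Cr

788.65 Cr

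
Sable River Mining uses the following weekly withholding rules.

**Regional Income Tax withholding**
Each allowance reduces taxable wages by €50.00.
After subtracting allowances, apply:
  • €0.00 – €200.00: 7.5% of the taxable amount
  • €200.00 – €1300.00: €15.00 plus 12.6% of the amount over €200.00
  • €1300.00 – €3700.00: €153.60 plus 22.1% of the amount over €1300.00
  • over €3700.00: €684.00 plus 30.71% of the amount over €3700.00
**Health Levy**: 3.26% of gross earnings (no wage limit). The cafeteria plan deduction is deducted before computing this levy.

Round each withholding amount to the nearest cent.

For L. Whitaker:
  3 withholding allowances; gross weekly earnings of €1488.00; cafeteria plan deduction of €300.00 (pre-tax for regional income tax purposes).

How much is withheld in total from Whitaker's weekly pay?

Regional Income Tax: taxable = €1488.00 − €300.00 − 3×€50.00 = €1038.00
  €15.00 + 12.6% × (€1038.00 − €200.00) = €15.00 + 12.6% × €838.00 = €120.59
Health Levy: 3.26% × €1188.00 = €38.73
Total: €120.59 + €38.73 = €159.32

€159.32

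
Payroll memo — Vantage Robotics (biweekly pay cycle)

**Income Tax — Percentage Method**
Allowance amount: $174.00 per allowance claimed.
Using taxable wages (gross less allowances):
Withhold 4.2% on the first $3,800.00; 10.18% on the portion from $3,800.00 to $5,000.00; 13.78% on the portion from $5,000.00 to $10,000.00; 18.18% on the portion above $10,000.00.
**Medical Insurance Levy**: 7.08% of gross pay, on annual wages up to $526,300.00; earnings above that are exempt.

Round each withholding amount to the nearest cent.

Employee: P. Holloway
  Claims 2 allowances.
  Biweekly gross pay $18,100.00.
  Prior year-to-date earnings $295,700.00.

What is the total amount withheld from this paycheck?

$3,661.55

Income Tax: taxable = $18,100.00 − 2×$174.00 = $17,752.00
  $970.76 + 18.18% × ($17,752.00 − $10,000.00) = $970.76 + 18.18% × $7,752.00 = $2,380.07
Medical Insurance Levy: 7.08% × $18,100.00 = $1,281.48
Total: $2,380.07 + $1,281.48 = $3,661.55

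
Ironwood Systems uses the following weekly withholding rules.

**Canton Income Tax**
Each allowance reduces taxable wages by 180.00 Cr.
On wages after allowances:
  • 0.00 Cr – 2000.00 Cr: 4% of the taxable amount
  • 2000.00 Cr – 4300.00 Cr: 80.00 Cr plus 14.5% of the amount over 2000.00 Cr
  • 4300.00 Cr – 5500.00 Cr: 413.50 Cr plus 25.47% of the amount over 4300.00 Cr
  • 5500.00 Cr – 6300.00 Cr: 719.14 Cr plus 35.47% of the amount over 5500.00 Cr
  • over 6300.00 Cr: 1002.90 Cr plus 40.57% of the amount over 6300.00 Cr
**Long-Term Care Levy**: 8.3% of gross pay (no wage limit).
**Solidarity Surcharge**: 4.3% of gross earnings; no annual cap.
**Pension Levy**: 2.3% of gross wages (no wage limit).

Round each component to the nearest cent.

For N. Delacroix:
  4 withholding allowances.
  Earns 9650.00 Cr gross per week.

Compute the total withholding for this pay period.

3507.74 Cr

Canton Income Tax: taxable = 9650.00 Cr − 4×180.00 Cr = 8930.00 Cr
  1002.90 Cr + 40.57% × (8930.00 Cr − 6300.00 Cr) = 1002.90 Cr + 40.57% × 2630.00 Cr = 2069.89 Cr
Long-Term Care Levy: 8.3% × 9650.00 Cr = 800.95 Cr
Solidarity Surcharge: 4.3% × 9650.00 Cr = 414.95 Cr
Pension Levy: 2.3% × 9650.00 Cr = 221.95 Cr
Total: 2069.89 Cr + 800.95 Cr + 414.95 Cr + 221.95 Cr = 3507.74 Cr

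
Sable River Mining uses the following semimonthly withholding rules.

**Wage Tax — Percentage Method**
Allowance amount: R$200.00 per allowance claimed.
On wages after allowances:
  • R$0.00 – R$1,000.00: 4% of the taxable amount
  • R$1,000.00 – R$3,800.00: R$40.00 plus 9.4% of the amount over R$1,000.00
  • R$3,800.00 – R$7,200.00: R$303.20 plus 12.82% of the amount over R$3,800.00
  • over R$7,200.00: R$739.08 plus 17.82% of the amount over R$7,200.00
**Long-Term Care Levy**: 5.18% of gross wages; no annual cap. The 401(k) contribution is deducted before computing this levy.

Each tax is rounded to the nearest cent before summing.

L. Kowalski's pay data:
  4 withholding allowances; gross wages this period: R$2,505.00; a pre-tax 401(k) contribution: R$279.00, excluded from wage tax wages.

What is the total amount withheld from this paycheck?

Wage Tax: taxable = R$2,505.00 − R$279.00 − 4×R$200.00 = R$1,426.00
  R$40.00 + 9.4% × (R$1,426.00 − R$1,000.00) = R$40.00 + 9.4% × R$426.00 = R$80.04
Long-Term Care Levy: 5.18% × R$2,226.00 = R$115.31
Total: R$80.04 + R$115.31 = R$195.35

R$195.35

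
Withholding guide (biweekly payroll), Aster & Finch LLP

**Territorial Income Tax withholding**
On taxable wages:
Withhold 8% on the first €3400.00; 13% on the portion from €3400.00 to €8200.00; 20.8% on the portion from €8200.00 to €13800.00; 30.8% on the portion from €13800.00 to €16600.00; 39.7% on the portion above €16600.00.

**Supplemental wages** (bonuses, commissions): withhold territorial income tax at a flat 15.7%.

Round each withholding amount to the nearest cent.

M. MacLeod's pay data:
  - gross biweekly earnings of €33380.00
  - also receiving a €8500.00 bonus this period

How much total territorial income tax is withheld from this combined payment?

€10919.36

Territorial Income Tax: taxable = €33380.00
  €2923.20 + 39.7% × (€33380.00 − €16600.00) = €2923.20 + 39.7% × €16780.00 = €9584.86
Supplemental (15.7% flat on bonus): 15.7% × €8500.00 = €1334.50
Total territorial income tax: €9584.86 + €1334.50 = €10919.36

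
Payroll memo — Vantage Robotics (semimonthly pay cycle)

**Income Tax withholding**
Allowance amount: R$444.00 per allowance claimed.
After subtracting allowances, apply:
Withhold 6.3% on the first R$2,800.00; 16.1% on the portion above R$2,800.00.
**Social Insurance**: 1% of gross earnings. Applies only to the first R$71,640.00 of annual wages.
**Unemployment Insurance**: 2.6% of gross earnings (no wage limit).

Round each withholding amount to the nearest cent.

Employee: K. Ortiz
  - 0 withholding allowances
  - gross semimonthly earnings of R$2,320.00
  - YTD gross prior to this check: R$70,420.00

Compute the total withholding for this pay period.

R$218.68

Income Tax: taxable = R$2,320.00
  6.3% × R$2,320.00 = R$146.16
Social Insurance: cap R$71,640.00 − YTD R$70,420.00 = R$1,220.00 subject; 1% × R$1,220.00 = R$12.20
Unemployment Insurance: 2.6% × R$2,320.00 = R$60.32
Total: R$146.16 + R$12.20 + R$60.32 = R$218.68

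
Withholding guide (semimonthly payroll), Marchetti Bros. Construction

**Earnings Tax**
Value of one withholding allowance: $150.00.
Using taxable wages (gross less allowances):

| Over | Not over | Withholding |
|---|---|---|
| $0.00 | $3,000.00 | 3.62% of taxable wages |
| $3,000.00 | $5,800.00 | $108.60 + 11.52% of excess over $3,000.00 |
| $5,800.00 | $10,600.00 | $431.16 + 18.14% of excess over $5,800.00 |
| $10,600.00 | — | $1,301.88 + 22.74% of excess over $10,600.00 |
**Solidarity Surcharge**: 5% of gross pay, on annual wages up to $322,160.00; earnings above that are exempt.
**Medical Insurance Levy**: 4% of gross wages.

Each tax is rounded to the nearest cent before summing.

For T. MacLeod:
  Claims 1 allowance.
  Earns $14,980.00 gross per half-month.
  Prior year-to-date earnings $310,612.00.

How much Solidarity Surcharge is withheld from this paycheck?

$577.40

Solidarity Surcharge: cap $322,160.00 − YTD $310,612.00 = $11,548.00 subject; 5% × $11,548.00 = $577.40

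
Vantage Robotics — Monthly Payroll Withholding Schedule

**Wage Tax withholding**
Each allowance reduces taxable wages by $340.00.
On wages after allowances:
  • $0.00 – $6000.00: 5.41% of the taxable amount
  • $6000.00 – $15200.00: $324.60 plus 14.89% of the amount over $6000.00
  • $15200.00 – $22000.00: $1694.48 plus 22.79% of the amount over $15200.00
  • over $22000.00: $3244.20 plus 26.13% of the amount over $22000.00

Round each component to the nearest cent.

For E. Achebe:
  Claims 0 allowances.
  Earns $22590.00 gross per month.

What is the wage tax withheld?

Wage Tax: taxable = $22590.00
  $3244.20 + 26.13% × ($22590.00 − $22000.00) = $3244.20 + 26.13% × $590.00 = $3398.37

$3398.37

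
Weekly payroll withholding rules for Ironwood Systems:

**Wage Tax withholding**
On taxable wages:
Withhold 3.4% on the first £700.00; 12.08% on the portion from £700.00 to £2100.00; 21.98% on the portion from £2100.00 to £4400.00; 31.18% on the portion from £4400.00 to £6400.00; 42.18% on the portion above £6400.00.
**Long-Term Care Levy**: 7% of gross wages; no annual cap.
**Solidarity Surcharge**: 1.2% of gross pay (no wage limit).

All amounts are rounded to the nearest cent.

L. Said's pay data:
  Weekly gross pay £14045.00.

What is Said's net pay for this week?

£8346.59

Wage Tax: taxable = £14045.00
  £1322.06 + 42.18% × (£14045.00 − £6400.00) = £1322.06 + 42.18% × £7645.00 = £4546.72
Long-Term Care Levy: 7% × £14045.00 = £983.15
Solidarity Surcharge: 1.2% × £14045.00 = £168.54
Total withheld: £4546.72 + £983.15 + £168.54 = £5698.41
Net pay: £14045.00 − £5698.41 = £8346.59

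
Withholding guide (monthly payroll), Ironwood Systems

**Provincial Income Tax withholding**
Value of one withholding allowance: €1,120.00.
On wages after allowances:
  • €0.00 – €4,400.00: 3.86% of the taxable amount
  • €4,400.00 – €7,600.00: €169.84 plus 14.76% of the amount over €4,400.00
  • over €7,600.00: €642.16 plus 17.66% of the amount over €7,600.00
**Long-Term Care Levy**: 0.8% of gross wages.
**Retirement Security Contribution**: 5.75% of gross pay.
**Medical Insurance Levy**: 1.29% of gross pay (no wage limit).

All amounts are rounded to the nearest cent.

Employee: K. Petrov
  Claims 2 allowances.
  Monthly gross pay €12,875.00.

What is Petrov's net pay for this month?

€10,687.46

Provincial Income Tax: taxable = €12,875.00 − 2×€1,120.00 = €10,635.00
  €642.16 + 17.66% × (€10,635.00 − €7,600.00) = €642.16 + 17.66% × €3,035.00 = €1,178.14
Long-Term Care Levy: 0.8% × €12,875.00 = €103.00
Retirement Security Contribution: 5.75% × €12,875.00 = €740.31
Medical Insurance Levy: 1.29% × €12,875.00 = €166.09
Total withheld: €1,178.14 + €103.00 + €740.31 + €166.09 = €2,187.54
Net pay: €12,875.00 − €2,187.54 = €10,687.46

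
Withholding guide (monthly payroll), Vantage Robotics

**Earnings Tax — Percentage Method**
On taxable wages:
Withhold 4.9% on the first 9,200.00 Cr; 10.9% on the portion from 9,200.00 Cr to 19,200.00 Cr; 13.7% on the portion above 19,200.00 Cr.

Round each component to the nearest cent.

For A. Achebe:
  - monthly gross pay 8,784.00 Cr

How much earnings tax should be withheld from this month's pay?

Earnings Tax: taxable = 8,784.00 Cr
  4.9% × 8,784.00 Cr = 430.42 Cr

430.42 Cr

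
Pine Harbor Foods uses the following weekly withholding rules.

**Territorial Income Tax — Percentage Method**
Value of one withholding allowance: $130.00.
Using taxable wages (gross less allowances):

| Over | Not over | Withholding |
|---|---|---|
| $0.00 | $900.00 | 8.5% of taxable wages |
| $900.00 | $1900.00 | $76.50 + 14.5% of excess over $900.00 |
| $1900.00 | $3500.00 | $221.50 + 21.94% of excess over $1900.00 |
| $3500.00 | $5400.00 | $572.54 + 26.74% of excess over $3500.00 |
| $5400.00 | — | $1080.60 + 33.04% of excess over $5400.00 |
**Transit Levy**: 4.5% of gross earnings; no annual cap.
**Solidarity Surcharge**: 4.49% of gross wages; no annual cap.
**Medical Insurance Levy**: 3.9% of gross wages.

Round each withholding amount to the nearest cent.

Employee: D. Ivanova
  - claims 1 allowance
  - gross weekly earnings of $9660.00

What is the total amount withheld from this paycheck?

Territorial Income Tax: taxable = $9660.00 − 1×$130.00 = $9530.00
  $1080.60 + 33.04% × ($9530.00 − $5400.00) = $1080.60 + 33.04% × $4130.00 = $2445.15
Transit Levy: 4.5% × $9660.00 = $434.70
Solidarity Surcharge: 4.49% × $9660.00 = $433.73
Medical Insurance Levy: 3.9% × $9660.00 = $376.74
Total: $2445.15 + $434.70 + $433.73 + $376.74 = $3690.32

$3690.32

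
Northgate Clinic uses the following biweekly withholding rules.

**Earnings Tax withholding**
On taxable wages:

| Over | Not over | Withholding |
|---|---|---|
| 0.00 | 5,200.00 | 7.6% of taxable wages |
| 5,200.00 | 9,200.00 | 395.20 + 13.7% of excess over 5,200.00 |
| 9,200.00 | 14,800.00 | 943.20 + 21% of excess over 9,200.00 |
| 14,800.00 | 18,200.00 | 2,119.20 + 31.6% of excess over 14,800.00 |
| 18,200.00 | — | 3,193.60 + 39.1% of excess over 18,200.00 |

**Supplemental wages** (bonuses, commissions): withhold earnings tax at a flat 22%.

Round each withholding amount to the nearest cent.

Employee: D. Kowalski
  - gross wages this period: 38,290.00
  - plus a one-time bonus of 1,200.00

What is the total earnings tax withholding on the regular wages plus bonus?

11,312.79

Earnings Tax: taxable = 38,290.00
  3,193.60 + 39.1% × (38,290.00 − 18,200.00) = 3,193.60 + 39.1% × 20,090.00 = 11,048.79
Supplemental (22% flat on bonus): 22% × 1,200.00 = 264.00
Total earnings tax: 11,048.79 + 264.00 = 11,312.79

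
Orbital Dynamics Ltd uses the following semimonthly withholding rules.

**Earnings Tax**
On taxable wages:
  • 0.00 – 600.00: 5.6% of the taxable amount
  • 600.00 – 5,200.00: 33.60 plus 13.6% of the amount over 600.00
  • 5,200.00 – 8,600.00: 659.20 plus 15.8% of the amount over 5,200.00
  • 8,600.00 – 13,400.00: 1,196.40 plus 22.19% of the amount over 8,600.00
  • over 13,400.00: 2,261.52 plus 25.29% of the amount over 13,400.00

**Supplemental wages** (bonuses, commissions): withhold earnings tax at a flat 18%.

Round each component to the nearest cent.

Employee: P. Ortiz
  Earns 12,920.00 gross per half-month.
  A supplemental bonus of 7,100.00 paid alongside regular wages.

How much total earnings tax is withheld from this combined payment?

3,433.01

Earnings Tax: taxable = 12,920.00
  1,196.40 + 22.19% × (12,920.00 − 8,600.00) = 1,196.40 + 22.19% × 4,320.00 = 2,155.01
Supplemental (18% flat on bonus): 18% × 7,100.00 = 1,278.00
Total earnings tax: 2,155.01 + 1,278.00 = 3,433.01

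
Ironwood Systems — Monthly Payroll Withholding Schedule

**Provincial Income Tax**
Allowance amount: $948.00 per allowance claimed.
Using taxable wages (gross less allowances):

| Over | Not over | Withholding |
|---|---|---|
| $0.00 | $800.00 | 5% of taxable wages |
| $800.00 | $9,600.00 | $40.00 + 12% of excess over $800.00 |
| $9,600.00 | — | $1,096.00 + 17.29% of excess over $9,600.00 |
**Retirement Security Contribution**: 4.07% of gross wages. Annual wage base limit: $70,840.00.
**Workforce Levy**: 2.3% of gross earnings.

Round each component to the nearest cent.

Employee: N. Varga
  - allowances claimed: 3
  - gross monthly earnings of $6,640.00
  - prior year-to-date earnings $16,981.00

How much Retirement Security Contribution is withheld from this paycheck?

$270.25

Retirement Security Contribution: 4.07% × $6,640.00 = $270.25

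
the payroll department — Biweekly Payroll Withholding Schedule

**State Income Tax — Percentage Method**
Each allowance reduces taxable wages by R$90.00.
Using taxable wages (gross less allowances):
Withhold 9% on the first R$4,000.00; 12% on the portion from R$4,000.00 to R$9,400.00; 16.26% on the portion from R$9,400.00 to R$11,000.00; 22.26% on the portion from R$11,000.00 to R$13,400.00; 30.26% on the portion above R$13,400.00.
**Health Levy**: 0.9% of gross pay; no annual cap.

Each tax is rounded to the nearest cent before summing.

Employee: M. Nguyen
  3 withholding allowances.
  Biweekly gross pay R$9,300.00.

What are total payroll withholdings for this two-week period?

R$1,047.30

State Income Tax: taxable = R$9,300.00 − 3×R$90.00 = R$9,030.00
  R$360.00 + 12% × (R$9,030.00 − R$4,000.00) = R$360.00 + 12% × R$5,030.00 = R$963.60
Health Levy: 0.9% × R$9,300.00 = R$83.70
Total: R$963.60 + R$83.70 = R$1,047.30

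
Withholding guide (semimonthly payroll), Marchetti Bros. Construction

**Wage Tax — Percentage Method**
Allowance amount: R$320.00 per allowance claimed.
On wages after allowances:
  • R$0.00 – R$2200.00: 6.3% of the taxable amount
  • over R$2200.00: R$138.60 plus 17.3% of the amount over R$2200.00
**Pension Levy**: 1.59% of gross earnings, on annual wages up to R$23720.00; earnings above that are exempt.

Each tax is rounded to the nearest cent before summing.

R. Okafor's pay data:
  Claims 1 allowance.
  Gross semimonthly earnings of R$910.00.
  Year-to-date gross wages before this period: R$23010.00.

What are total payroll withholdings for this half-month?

Wage Tax: taxable = R$910.00 − 1×R$320.00 = R$590.00
  6.3% × R$590.00 = R$37.17
Pension Levy: cap R$23720.00 − YTD R$23010.00 = R$710.00 subject; 1.59% × R$710.00 = R$11.29
Total: R$37.17 + R$11.29 = R$48.46

R$48.46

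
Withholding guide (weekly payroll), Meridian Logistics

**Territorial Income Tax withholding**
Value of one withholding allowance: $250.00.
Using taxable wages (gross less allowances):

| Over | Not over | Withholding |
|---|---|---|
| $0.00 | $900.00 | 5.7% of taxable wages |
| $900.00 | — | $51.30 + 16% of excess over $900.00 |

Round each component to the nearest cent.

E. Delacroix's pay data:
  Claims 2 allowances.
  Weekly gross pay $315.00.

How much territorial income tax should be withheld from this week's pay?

Territorial Income Tax: taxable = $315.00 − 2×$250.00 = $-185.00
  Taxable ≤ 0 → $0.00

$0.00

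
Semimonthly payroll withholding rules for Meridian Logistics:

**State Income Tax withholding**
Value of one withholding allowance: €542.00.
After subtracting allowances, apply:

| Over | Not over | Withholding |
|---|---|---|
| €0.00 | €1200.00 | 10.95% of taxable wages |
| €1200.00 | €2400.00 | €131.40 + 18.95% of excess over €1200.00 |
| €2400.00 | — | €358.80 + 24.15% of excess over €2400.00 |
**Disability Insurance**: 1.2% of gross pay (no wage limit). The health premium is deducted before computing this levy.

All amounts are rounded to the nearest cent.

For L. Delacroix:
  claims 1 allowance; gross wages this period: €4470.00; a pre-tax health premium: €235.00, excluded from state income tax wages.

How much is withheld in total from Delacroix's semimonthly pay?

€721.88

State Income Tax: taxable = €4470.00 − €235.00 − 1×€542.00 = €3693.00
  €358.80 + 24.15% × (€3693.00 − €2400.00) = €358.80 + 24.15% × €1293.00 = €671.06
Disability Insurance: 1.2% × €4235.00 = €50.82
Total: €671.06 + €50.82 = €721.88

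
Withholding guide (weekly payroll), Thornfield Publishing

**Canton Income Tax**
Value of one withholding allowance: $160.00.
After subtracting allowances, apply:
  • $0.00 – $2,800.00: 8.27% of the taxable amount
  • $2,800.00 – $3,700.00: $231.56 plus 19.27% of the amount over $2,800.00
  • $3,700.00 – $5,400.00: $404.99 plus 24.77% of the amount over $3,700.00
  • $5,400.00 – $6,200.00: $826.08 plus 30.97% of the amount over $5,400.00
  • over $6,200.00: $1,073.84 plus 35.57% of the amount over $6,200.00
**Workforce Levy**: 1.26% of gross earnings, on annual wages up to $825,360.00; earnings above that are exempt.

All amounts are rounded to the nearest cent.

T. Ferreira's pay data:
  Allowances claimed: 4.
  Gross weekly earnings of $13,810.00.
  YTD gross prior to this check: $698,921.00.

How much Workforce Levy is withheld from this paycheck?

Workforce Levy: 1.26% × $13,810.00 = $174.01

$174.01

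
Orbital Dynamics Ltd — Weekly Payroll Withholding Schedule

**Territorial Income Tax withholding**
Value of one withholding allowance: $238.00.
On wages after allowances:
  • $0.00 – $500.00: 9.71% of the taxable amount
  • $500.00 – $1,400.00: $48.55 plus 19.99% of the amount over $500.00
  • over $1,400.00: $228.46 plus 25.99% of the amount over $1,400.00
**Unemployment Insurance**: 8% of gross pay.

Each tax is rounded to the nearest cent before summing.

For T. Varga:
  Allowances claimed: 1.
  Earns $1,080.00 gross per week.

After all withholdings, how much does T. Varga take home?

Territorial Income Tax: taxable = $1,080.00 − 1×$238.00 = $842.00
  $48.55 + 19.99% × ($842.00 − $500.00) = $48.55 + 19.99% × $342.00 = $116.92
Unemployment Insurance: 8% × $1,080.00 = $86.40
Total withheld: $116.92 + $86.40 = $203.32
Net pay: $1,080.00 − $203.32 = $876.68

$876.68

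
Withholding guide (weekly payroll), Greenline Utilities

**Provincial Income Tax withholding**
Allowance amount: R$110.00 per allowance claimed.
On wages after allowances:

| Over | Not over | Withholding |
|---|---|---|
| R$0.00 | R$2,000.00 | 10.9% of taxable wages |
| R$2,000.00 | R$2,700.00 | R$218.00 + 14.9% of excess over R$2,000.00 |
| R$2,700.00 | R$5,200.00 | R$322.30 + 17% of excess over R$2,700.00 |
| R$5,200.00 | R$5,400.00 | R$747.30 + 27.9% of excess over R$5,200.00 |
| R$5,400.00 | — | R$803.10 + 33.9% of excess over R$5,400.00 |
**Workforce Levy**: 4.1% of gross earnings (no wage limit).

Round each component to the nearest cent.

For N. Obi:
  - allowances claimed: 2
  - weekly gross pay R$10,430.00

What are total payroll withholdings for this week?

R$2,861.32

Provincial Income Tax: taxable = R$10,430.00 − 2×R$110.00 = R$10,210.00
  R$803.10 + 33.9% × (R$10,210.00 − R$5,400.00) = R$803.10 + 33.9% × R$4,810.00 = R$2,433.69
Workforce Levy: 4.1% × R$10,430.00 = R$427.63
Total: R$2,433.69 + R$427.63 = R$2,861.32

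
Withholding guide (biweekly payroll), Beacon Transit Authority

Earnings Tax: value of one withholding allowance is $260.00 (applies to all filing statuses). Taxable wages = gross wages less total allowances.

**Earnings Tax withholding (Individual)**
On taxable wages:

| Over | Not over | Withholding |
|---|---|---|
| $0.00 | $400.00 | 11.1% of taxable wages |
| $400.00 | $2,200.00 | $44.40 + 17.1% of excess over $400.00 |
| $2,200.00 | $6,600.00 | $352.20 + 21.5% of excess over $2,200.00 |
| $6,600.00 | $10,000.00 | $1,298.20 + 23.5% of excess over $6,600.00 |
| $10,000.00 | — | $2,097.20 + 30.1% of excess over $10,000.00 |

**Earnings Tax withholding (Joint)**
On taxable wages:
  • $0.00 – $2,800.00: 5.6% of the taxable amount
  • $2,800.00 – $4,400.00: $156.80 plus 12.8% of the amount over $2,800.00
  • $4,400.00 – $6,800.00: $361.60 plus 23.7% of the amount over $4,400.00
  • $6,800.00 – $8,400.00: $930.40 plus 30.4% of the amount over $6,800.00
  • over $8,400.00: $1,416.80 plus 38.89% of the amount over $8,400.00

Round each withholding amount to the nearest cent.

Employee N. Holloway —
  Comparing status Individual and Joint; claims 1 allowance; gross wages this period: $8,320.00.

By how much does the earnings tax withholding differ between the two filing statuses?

Earnings Tax (Individual): taxable = $8,320.00 − 1×$260.00 = $8,060.00
  $1,298.20 + 23.5% × ($8,060.00 − $6,600.00) = $1,298.20 + 23.5% × $1,460.00 = $1,641.30
Earnings Tax (Joint): taxable = $8,320.00 − 1×$260.00 = $8,060.00
  $930.40 + 30.4% × ($8,060.00 − $6,800.00) = $930.40 + 30.4% × $1,260.00 = $1,313.44
Difference: |$1,641.30 − $1,313.44| = $327.86 (higher under Individual)

$327.86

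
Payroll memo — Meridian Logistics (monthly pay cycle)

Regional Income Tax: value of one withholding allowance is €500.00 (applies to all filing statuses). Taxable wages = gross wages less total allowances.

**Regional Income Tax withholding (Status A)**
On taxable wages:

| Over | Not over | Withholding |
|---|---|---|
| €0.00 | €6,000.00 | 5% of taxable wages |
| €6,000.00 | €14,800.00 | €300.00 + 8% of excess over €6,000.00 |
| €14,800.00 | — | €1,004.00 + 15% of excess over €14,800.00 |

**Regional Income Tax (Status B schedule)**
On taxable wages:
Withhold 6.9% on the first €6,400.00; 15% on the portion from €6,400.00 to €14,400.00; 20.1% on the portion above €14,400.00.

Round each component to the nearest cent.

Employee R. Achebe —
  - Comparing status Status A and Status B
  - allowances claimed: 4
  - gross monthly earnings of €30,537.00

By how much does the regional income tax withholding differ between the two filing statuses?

€1,418.59

Regional Income Tax (Status A): taxable = €30,537.00 − 4×€500.00 = €28,537.00
  €1,004.00 + 15% × (€28,537.00 − €14,800.00) = €1,004.00 + 15% × €13,737.00 = €3,064.55
Regional Income Tax (Status B): taxable = €30,537.00 − 4×€500.00 = €28,537.00
  €1,641.60 + 20.1% × (€28,537.00 − €14,400.00) = €1,641.60 + 20.1% × €14,137.00 = €4,483.14
Difference: |€3,064.55 − €4,483.14| = €1,418.59 (higher under Status B)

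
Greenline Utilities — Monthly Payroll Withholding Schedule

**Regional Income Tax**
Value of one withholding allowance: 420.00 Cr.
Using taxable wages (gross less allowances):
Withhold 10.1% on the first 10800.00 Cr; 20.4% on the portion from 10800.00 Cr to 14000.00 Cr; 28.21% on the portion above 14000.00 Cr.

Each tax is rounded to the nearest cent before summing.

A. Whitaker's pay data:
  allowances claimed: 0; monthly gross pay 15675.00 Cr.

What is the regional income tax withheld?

2216.12 Cr

Regional Income Tax: taxable = 15675.00 Cr
  1743.60 Cr + 28.21% × (15675.00 Cr − 14000.00 Cr) = 1743.60 Cr + 28.21% × 1675.00 Cr = 2216.12 Cr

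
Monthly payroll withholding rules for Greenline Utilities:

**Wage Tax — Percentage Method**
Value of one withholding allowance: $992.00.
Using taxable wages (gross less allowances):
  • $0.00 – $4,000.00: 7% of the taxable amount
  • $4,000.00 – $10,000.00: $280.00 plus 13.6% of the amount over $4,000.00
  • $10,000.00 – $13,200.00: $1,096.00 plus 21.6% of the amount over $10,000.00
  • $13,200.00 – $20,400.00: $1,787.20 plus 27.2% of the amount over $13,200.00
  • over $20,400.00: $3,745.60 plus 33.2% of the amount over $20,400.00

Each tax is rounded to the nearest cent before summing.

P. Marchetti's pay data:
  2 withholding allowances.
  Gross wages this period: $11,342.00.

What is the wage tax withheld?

$1,008.69

Wage Tax: taxable = $11,342.00 − 2×$992.00 = $9,358.00
  $280.00 + 13.6% × ($9,358.00 − $4,000.00) = $280.00 + 13.6% × $5,358.00 = $1,008.69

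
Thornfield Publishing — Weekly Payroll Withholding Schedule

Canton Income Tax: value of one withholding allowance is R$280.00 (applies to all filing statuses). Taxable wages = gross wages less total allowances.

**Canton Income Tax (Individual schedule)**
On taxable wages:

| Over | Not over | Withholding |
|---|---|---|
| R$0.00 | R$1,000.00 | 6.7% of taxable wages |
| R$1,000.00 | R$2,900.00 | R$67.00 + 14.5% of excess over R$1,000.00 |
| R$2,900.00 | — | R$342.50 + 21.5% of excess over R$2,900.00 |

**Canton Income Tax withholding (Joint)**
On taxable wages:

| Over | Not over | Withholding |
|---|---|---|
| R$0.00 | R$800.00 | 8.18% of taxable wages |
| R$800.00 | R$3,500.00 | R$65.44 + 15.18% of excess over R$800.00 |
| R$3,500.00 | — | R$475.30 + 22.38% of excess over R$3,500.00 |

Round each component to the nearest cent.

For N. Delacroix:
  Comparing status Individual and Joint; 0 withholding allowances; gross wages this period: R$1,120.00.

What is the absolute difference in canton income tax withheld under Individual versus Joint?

Canton Income Tax (Individual): taxable = R$1,120.00
  R$67.00 + 14.5% × (R$1,120.00 − R$1,000.00) = R$67.00 + 14.5% × R$120.00 = R$84.40
Canton Income Tax (Joint): taxable = R$1,120.00
  R$65.44 + 15.18% × (R$1,120.00 − R$800.00) = R$65.44 + 15.18% × R$320.00 = R$114.02
Difference: |R$84.40 − R$114.02| = R$29.62 (higher under Joint)

R$29.62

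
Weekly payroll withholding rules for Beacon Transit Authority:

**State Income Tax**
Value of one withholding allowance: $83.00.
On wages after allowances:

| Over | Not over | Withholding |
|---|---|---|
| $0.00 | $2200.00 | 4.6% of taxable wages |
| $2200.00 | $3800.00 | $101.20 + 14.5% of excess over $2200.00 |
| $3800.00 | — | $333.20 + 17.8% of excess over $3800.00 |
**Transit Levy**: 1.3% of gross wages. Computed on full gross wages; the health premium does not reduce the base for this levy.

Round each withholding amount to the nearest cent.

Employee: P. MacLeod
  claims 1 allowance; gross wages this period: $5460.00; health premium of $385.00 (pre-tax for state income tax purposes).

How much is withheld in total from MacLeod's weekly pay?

$616.36

State Income Tax: taxable = $5460.00 − $385.00 − 1×$83.00 = $4992.00
  $333.20 + 17.8% × ($4992.00 − $3800.00) = $333.20 + 17.8% × $1192.00 = $545.38
Transit Levy: 1.3% × $5460.00 = $70.98
Total: $545.38 + $70.98 = $616.36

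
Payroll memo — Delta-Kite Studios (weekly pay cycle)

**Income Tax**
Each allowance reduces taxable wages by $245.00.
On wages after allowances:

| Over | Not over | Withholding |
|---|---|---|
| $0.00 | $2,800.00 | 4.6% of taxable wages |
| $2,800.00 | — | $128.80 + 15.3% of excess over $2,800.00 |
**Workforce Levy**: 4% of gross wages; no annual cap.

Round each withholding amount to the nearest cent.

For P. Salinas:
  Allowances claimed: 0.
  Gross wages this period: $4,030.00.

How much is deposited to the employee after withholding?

$3,551.81

Income Tax: taxable = $4,030.00
  $128.80 + 15.3% × ($4,030.00 − $2,800.00) = $128.80 + 15.3% × $1,230.00 = $316.99
Workforce Levy: 4% × $4,030.00 = $161.20
Total withheld: $316.99 + $161.20 = $478.19
Net pay: $4,030.00 − $478.19 = $3,551.81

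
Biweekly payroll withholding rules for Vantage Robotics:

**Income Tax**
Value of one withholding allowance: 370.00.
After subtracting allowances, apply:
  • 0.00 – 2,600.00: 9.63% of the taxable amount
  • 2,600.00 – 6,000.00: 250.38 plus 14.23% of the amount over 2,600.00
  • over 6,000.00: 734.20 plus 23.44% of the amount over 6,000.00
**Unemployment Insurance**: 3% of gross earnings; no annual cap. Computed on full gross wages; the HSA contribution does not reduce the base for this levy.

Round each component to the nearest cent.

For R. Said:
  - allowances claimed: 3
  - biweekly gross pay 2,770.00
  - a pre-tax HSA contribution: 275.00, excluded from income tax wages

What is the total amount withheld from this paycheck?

216.48

Income Tax: taxable = 2,770.00 − 275.00 − 3×370.00 = 1,385.00
  9.63% × 1,385.00 = 133.38
Unemployment Insurance: 3% × 2,770.00 = 83.10
Total: 133.38 + 83.10 = 216.48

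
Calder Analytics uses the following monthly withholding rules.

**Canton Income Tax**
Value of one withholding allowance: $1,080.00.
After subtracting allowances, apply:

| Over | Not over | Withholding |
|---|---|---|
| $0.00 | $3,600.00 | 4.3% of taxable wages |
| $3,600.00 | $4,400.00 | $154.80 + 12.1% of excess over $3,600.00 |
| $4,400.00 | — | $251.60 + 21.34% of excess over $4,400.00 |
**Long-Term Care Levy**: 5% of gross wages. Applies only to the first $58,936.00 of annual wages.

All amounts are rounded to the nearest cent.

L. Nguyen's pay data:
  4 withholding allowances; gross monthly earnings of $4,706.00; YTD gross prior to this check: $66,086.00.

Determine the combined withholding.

Canton Income Tax: taxable = $4,706.00 − 4×$1,080.00 = $386.00
  4.3% × $386.00 = $16.60
Long-Term Care Levy: YTD $66,086.00 ≥ cap $58,936.00 → $0.00
Total: $16.60 + $0.00 = $16.60

$16.60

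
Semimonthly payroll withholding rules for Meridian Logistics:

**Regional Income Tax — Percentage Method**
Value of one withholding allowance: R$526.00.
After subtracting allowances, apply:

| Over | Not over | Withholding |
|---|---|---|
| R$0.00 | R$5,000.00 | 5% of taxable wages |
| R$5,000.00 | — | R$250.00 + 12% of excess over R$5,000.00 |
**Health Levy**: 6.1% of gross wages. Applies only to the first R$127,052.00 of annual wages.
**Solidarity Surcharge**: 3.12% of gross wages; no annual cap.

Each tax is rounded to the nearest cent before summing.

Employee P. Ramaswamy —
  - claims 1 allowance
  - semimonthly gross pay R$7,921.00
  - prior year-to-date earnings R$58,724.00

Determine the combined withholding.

Regional Income Tax: taxable = R$7,921.00 − 1×R$526.00 = R$7,395.00
  R$250.00 + 12% × (R$7,395.00 − R$5,000.00) = R$250.00 + 12% × R$2,395.00 = R$537.40
Health Levy: 6.1% × R$7,921.00 = R$483.18
Solidarity Surcharge: 3.12% × R$7,921.00 = R$247.14
Total: R$537.40 + R$483.18 + R$247.14 = R$1,267.72

R$1,267.72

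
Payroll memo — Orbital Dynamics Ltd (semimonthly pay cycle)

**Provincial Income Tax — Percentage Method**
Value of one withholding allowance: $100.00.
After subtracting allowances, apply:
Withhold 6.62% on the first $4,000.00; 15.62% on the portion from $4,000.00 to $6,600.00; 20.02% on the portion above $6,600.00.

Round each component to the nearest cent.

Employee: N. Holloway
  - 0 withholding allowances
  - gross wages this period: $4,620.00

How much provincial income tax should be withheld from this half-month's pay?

$361.64

Provincial Income Tax: taxable = $4,620.00
  $264.80 + 15.62% × ($4,620.00 − $4,000.00) = $264.80 + 15.62% × $620.00 = $361.64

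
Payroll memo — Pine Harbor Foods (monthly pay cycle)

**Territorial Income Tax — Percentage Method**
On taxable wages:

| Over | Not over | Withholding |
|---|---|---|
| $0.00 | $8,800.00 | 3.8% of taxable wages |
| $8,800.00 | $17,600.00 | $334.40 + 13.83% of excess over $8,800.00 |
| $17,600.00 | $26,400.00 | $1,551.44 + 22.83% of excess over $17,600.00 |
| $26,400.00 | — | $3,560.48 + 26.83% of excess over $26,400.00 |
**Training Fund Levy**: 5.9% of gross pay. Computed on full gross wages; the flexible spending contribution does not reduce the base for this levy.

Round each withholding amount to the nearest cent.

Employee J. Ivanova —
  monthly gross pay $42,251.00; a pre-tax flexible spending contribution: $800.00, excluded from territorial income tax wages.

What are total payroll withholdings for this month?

$10,091.47

Territorial Income Tax: taxable = $42,251.00 − $800.00 = $41,451.00
  $3,560.48 + 26.83% × ($41,451.00 − $26,400.00) = $3,560.48 + 26.83% × $15,051.00 = $7,598.66
Training Fund Levy: 5.9% × $42,251.00 = $2,492.81
Total: $7,598.66 + $2,492.81 = $10,091.47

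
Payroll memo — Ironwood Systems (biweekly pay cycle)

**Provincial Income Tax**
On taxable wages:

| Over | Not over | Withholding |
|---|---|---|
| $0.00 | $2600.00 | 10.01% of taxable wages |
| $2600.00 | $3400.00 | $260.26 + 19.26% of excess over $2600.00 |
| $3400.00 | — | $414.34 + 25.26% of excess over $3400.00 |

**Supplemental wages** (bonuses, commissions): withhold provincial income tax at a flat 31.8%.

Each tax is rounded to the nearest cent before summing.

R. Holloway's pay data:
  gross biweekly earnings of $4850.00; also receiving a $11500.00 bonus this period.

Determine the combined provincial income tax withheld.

Provincial Income Tax: taxable = $4850.00
  $414.34 + 25.26% × ($4850.00 − $3400.00) = $414.34 + 25.26% × $1450.00 = $780.61
Supplemental (31.8% flat on bonus): 31.8% × $11500.00 = $3657.00
Total provincial income tax: $780.61 + $3657.00 = $4437.61

$4437.61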